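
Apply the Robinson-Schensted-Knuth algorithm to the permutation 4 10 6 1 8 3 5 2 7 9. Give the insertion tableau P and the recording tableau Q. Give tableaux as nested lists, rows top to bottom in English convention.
P = [[1, 2, 5, 7, 9], [3, 6, 8], [4], [10]], Q = [[1, 2, 5, 9, 10], [3, 6, 7], [4], [8]]

Insert each entry of the permutation into P by Schensted row insertion, recording in Q the position of each new cell.

Insert 4: appended to row 1. P = [[4]], Q = [[1]].
Insert 10: appended to row 1. P = [[4, 10]], Q = [[1, 2]].
Insert 6: 6 bumps 10 from row 1; 10 starts row 2. P = [[4, 6], [10]], Q = [[1, 2], [3]].
Insert 1: 1 bumps 4 from row 1; 4 bumps 10 from row 2; 10 starts row 3. P = [[1, 6], [4], [10]], Q = [[1, 2], [3], [4]].
Insert 8: appended to row 1. P = [[1, 6, 8], [4], [10]], Q = [[1, 2, 5], [3], [4]].
Insert 3: 3 bumps 6 from row 1; 6 appends to row 2. P = [[1, 3, 8], [4, 6], [10]], Q = [[1, 2, 5], [3, 6], [4]].
Insert 5: 5 bumps 8 from row 1; 8 appends to row 2. P = [[1, 3, 5], [4, 6, 8], [10]], Q = [[1, 2, 5], [3, 6, 7], [4]].
Insert 2: 2 bumps 3 from row 1; 3 bumps 4 from row 2; 4 bumps 10 from row 3; 10 starts row 4. P = [[1, 2, 5], [3, 6, 8], [4], [10]], Q = [[1, 2, 5], [3, 6, 7], [4], [8]].
Insert 7: appended to row 1. P = [[1, 2, 5, 7], [3, 6, 8], [4], [10]], Q = [[1, 2, 5, 9], [3, 6, 7], [4], [8]].
Insert 9: appended to row 1. P = [[1, 2, 5, 7, 9], [3, 6, 8], [4], [10]], Q = [[1, 2, 5, 9, 10], [3, 6, 7], [4], [8]].

So P = [[1, 2, 5, 7, 9], [3, 6, 8], [4], [10]], Q = [[1, 2, 5, 9, 10], [3, 6, 7], [4], [8]].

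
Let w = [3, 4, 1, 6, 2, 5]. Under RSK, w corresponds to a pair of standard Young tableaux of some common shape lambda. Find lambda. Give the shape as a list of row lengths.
[3, 3]

RSK row insertion gives P = [[1, 2, 5], [3, 4, 6]], which has shape [3, 3].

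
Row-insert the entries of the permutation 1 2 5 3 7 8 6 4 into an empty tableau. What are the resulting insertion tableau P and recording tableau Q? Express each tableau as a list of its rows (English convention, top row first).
Insert each entry of the permutation into P by Schensted row insertion, recording in Q the position of each new cell.

Insert 1: appended to row 1. P = [[1]], Q = [[1]].
Insert 2: appended to row 1. P = [[1, 2]], Q = [[1, 2]].
Insert 5: appended to row 1. P = [[1, 2, 5]], Q = [[1, 2, 3]].
Insert 3: 3 bumps 5 from row 1; 5 starts row 2. P = [[1, 2, 3], [5]], Q = [[1, 2, 3], [4]].
Insert 7: appended to row 1. P = [[1, 2, 3, 7], [5]], Q = [[1, 2, 3, 5], [4]].
Insert 8: appended to row 1. P = [[1, 2, 3, 7, 8], [5]], Q = [[1, 2, 3, 5, 6], [4]].
Insert 6: 6 bumps 7 from row 1; 7 appends to row 2. P = [[1, 2, 3, 6, 8], [5, 7]], Q = [[1, 2, 3, 5, 6], [4, 7]].
Insert 4: 4 bumps 6 from row 1; 6 bumps 7 from row 2; 7 starts row 3. P = [[1, 2, 3, 4, 8], [5, 6], [7]], Q = [[1, 2, 3, 5, 6], [4, 7], [8]].

So P = [[1, 2, 3, 4, 8], [5, 6], [7]], Q = [[1, 2, 3, 5, 6], [4, 7], [8]].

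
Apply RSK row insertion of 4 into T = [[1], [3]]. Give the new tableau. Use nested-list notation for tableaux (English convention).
4 is larger than every entry of row 1, so it is appended to row 1. The new tableau is [[1, 4], [3]].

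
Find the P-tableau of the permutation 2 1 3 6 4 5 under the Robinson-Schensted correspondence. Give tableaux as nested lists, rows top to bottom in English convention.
P = [[1, 3, 4, 5], [2, 6]]

Insert 2: appended to row 1. P = [[2]].
Insert 1: 1 bumps 2 from row 1; 2 starts row 2. P = [[1], [2]].
Insert 3: appended to row 1. P = [[1, 3], [2]].
Insert 6: appended to row 1. P = [[1, 3, 6], [2]].
Insert 4: 4 bumps 6 from row 1; 6 appends to row 2. P = [[1, 3, 4], [2, 6]].
Insert 5: appended to row 1. P = [[1, 3, 4, 5], [2, 6]].

So P = [[1, 3, 4, 5], [2, 6]].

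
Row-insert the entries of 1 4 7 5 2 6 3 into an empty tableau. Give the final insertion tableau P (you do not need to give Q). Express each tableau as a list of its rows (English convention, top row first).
Insert 1: appended to row 1. P = [[1]].
Insert 4: appended to row 1. P = [[1, 4]].
Insert 7: appended to row 1. P = [[1, 4, 7]].
Insert 5: 5 bumps 7 from row 1; 7 starts row 2. P = [[1, 4, 5], [7]].
Insert 2: 2 bumps 4 from row 1; 4 bumps 7 from row 2; 7 starts row 3. P = [[1, 2, 5], [4], [7]].
Insert 6: appended to row 1. P = [[1, 2, 5, 6], [4], [7]].
Insert 3: 3 bumps 5 from row 1; 5 appends to row 2. P = [[1, 2, 3, 6], [4, 5], [7]].

So P = [[1, 2, 3, 6], [4, 5], [7]].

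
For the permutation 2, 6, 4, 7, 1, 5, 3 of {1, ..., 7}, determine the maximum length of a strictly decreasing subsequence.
3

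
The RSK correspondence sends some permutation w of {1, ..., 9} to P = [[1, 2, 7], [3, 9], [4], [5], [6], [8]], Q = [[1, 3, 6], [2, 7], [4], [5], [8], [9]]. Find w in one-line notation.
8 1 6 5 4 9 7 3 2

Reverse RSK: for i = n, n-1, ..., 1, locate i in Q, remove the corresponding corner cell from P, and reverse-bump its entry up through P; the value ejected from row 1 is w(i).

So w = 8 1 6 5 4 9 7 3 2.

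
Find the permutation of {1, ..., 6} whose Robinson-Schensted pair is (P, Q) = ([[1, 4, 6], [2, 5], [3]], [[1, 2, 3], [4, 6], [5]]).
Reverse the RSK construction: for i from n down to 1, find the cell of Q containing i, remove the entry at that cell from P, and reverse-bump it up through P; the value ejected from row 1 is w(i).

Step i=6: Q has 6 at row 2, column 2; remove 5 from row 2 of P and reverse-bump: 5 enters row 1 and ejects 4. So w(6) = 4. P is now [[1, 5, 6], [2], [3]].
Step i=5: Q has 5 at row 3, column 1; remove 3 from row 3 of P and reverse-bump: 3 enters row 2 and ejects 2; 2 enters row 1 and ejects 1. So w(5) = 1. P is now [[2, 5, 6], [3]].
Step i=4: Q has 4 at row 2, column 1; remove 3 from row 2 of P and reverse-bump: 3 enters row 1 and ejects 2. So w(4) = 2. P is now [[3, 5, 6]].
Step i=3: Q has 3 at row 1, column 3; remove that cell from P, ejecting 6. So w(3) = 6. P is now [[3, 5]].
Step i=2: Q has 2 at row 1, column 2; remove that cell from P, ejecting 5. So w(2) = 5. P is now [[3]].
Step i=1: Q has 1 at row 1, column 1; remove that cell from P, ejecting 3. So w(1) = 3. P is now [].

So w = 3 5 6 2 1 4.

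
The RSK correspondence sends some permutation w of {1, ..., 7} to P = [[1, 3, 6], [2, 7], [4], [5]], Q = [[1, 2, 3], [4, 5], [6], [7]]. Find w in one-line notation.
2 5 7 4 6 3 1

Reverse RSK: for i = n, n-1, ..., 1, locate i in Q, remove the corresponding corner cell from P, and reverse-bump its entry up through P; the value ejected from row 1 is w(i).

So w = 2 5 7 4 6 3 1.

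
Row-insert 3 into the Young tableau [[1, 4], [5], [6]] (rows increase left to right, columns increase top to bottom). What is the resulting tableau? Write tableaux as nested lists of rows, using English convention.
In row 1, 3 replaces 4 (the leftmost entry greater than 3); 4 is bumped to row 2. In row 2, 4 replaces 5 (the leftmost entry greater than 4); 5 is bumped to row 3. In row 3, 5 replaces 6 (the leftmost entry greater than 5); 6 is bumped to row 4. 6 starts a new row 4. The new tableau is [[1, 3], [4], [5], [6]].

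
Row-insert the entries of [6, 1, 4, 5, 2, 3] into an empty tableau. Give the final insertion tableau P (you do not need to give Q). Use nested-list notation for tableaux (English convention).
After inserting 6: P = [[6]].
After inserting 1: P = [[1], [6]].
After inserting 4: P = [[1, 4], [6]].
After inserting 5: P = [[1, 4, 5], [6]].
After inserting 2: P = [[1, 2, 5], [4], [6]].
After inserting 3: P = [[1, 2, 3], [4, 5], [6]].

So P = [[1, 2, 3], [4, 5], [6]].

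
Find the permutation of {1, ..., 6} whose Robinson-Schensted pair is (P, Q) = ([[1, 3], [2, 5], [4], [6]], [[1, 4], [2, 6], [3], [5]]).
6 4 2 5 1 3

Reverse the RSK construction: for i from n down to 1, find the cell of Q containing i, remove the entry at that cell from P, and reverse-bump it up through P; the value ejected from row 1 is w(i).

Step i=6: Q has 6 at row 2, column 2; remove 5 from row 2 of P and reverse-bump: 5 enters row 1 and ejects 3. So w(6) = 3. P is now [[1, 5], [2], [4], [6]].
Step i=5: Q has 5 at row 4, column 1; remove 6 from row 4 of P and reverse-bump: 6 enters row 3 and ejects 4; 4 enters row 2 and ejects 2; 2 enters row 1 and ejects 1. So w(5) = 1. P is now [[2, 5], [4], [6]].
Step i=4: Q has 4 at row 1, column 2; remove that cell from P, ejecting 5. So w(4) = 5. P is now [[2], [4], [6]].
Step i=3: Q has 3 at row 3, column 1; remove 6 from row 3 of P and reverse-bump: 6 enters row 2 and ejects 4; 4 enters row 1 and ejects 2. So w(3) = 2. P is now [[4], [6]].
Step i=2: Q has 2 at row 2, column 1; remove 6 from row 2 of P and reverse-bump: 6 enters row 1 and ejects 4. So w(2) = 4. P is now [[6]].
Step i=1: Q has 1 at row 1, column 1; remove that cell from P, ejecting 6. So w(1) = 6. P is now [].

So w = 6 4 2 5 1 3.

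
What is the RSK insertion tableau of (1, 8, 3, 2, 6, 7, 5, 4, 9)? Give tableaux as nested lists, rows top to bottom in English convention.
P = [[1, 2, 4, 7, 9], [3, 5], [6], [8]]

After inserting 1: P = [[1]].
After inserting 8: P = [[1, 8]].
After inserting 3: P = [[1, 3], [8]].
After inserting 2: P = [[1, 2], [3], [8]].
After inserting 6: P = [[1, 2, 6], [3], [8]].
After inserting 7: P = [[1, 2, 6, 7], [3], [8]].
After inserting 5: P = [[1, 2, 5, 7], [3, 6], [8]].
After inserting 4: P = [[1, 2, 4, 7], [3, 5], [6], [8]].
After inserting 9: P = [[1, 2, 4, 7, 9], [3, 5], [6], [8]].

So P = [[1, 2, 4, 7, 9], [3, 5], [6], [8]].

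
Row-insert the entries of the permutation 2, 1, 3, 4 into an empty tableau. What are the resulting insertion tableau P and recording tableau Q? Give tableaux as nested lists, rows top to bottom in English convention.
P = [[1, 3, 4], [2]], Q = [[1, 3, 4], [2]]

Insert each entry of the permutation into P by Schensted row insertion, recording in Q the position of each new cell.

After inserting 2: P = [[2]].
After inserting 1: P = [[1], [2]].
After inserting 3: P = [[1, 3], [2]].
After inserting 4: P = [[1, 3, 4], [2]].

So P = [[1, 3, 4], [2]], Q = [[1, 3, 4], [2]].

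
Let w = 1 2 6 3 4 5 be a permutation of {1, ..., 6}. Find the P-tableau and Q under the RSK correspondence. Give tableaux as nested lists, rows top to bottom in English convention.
Insert each entry of the permutation into P by Schensted row insertion, recording in Q the position of each new cell.

Insert 1: appended to row 1. P = [[1]].
Insert 2: appended to row 1. P = [[1, 2]].
Insert 6: appended to row 1. P = [[1, 2, 6]].
Insert 3: 3 bumps 6 from row 1; 6 starts row 2. P = [[1, 2, 3], [6]].
Insert 4: appended to row 1. P = [[1, 2, 3, 4], [6]].
Insert 5: appended to row 1. P = [[1, 2, 3, 4, 5], [6]].

So P = [[1, 2, 3, 4, 5], [6]], Q = [[1, 2, 3, 5, 6], [4]].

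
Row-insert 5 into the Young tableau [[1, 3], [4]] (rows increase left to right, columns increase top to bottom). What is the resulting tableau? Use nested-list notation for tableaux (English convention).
5 is larger than every entry of row 1, so it is appended to row 1. The new tableau is [[1, 3, 5], [4]].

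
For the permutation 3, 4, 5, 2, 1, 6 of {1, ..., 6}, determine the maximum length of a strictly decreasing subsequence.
3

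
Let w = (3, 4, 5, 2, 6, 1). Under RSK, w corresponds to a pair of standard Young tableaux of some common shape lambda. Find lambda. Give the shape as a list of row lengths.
[4, 1, 1]

Row-insert each entry into an empty tableau.

After inserting 3: P = [[3]].
After inserting 4: P = [[3, 4]].
After inserting 5: P = [[3, 4, 5]].
After inserting 2: P = [[2, 4, 5], [3]].
After inserting 6: P = [[2, 4, 5, 6], [3]].
After inserting 1: P = [[1, 4, 5, 6], [2], [3]].

The final insertion tableau P = [[1, 4, 5, 6], [2], [3]] has shape [4, 1, 1].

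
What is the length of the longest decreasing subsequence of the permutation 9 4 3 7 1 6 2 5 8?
4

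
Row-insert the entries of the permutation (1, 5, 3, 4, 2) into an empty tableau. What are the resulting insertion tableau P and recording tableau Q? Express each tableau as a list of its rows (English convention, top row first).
Insert each entry of the permutation into P by Schensted row insertion, recording in Q the position of each new cell.

After inserting 1: P = [[1]].
After inserting 5: P = [[1, 5]].
After inserting 3: P = [[1, 3], [5]].
After inserting 4: P = [[1, 3, 4], [5]].
After inserting 2: P = [[1, 2, 4], [3], [5]].

So P = [[1, 2, 4], [3], [5]], Q = [[1, 2, 4], [3], [5]].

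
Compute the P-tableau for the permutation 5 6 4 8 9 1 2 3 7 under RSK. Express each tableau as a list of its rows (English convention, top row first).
After inserting 5: P = [[5]].
After inserting 6: P = [[5, 6]].
After inserting 4: P = [[4, 6], [5]].
After inserting 8: P = [[4, 6, 8], [5]].
After inserting 9: P = [[4, 6, 8, 9], [5]].
After inserting 1: P = [[1, 6, 8, 9], [4], [5]].
After inserting 2: P = [[1, 2, 8, 9], [4, 6], [5]].
After inserting 3: P = [[1, 2, 3, 9], [4, 6, 8], [5]].
After inserting 7: P = [[1, 2, 3, 7], [4, 6, 8, 9], [5]].

So P = [[1, 2, 3, 7], [4, 6, 8, 9], [5]].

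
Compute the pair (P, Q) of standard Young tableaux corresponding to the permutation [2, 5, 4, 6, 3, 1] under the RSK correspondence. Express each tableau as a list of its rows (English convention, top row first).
P = [[1, 3, 6], [2], [4], [5]], Q = [[1, 2, 4], [3], [5], [6]]

Insert each entry of the permutation into P by Schensted row insertion, recording in Q the position of each new cell.

Insert 2: appended to row 1. P = [[2]].
Insert 5: appended to row 1. P = [[2, 5]].
Insert 4: 4 bumps 5 from row 1; 5 starts row 2. P = [[2, 4], [5]].
Insert 6: appended to row 1. P = [[2, 4, 6], [5]].
Insert 3: 3 bumps 4 from row 1; 4 bumps 5 from row 2; 5 starts row 3. P = [[2, 3, 6], [4], [5]].
Insert 1: 1 bumps 2 from row 1; 2 bumps 4 from row 2; 4 bumps 5 from row 3; 5 starts row 4. P = [[1, 3, 6], [2], [4], [5]].

So P = [[1, 3, 6], [2], [4], [5]], Q = [[1, 2, 4], [3], [5], [6]].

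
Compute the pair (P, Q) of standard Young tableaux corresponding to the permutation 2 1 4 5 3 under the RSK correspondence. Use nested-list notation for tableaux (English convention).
P = [[1, 3, 5], [2, 4]], Q = [[1, 3, 4], [2, 5]]

Insert each entry of the permutation into P by Schensted row insertion, recording in Q the position of each new cell.

After inserting 2: P = [[2]].
After inserting 1: P = [[1], [2]].
After inserting 4: P = [[1, 4], [2]].
After inserting 5: P = [[1, 4, 5], [2]].
After inserting 3: P = [[1, 3, 5], [2, 4]].

So P = [[1, 3, 5], [2, 4]], Q = [[1, 3, 4], [2, 5]].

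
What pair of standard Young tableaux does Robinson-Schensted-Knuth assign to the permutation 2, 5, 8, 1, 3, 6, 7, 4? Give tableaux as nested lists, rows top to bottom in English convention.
P = [[1, 3, 4, 7], [2, 5, 6], [8]], Q = [[1, 2, 3, 7], [4, 5, 6], [8]]

Insert each entry of the permutation into P by Schensted row insertion, recording in Q the position of each new cell.

Insert 2: appended to row 1. P = [[2]], Q = [[1]].
Insert 5: appended to row 1. P = [[2, 5]], Q = [[1, 2]].
Insert 8: appended to row 1. P = [[2, 5, 8]], Q = [[1, 2, 3]].
Insert 1: 1 bumps 2 from row 1; 2 starts row 2. P = [[1, 5, 8], [2]], Q = [[1, 2, 3], [4]].
Insert 3: 3 bumps 5 from row 1; 5 appends to row 2. P = [[1, 3, 8], [2, 5]], Q = [[1, 2, 3], [4, 5]].
Insert 6: 6 bumps 8 from row 1; 8 appends to row 2. P = [[1, 3, 6], [2, 5, 8]], Q = [[1, 2, 3], [4, 5, 6]].
Insert 7: appended to row 1. P = [[1, 3, 6, 7], [2, 5, 8]], Q = [[1, 2, 3, 7], [4, 5, 6]].
Insert 4: 4 bumps 6 from row 1; 6 bumps 8 from row 2; 8 starts row 3. P = [[1, 3, 4, 7], [2, 5, 6], [8]], Q = [[1, 2, 3, 7], [4, 5, 6], [8]].

So P = [[1, 3, 4, 7], [2, 5, 6], [8]], Q = [[1, 2, 3, 7], [4, 5, 6], [8]].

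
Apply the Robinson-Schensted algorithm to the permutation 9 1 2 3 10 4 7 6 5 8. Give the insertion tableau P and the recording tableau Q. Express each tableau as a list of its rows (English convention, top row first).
Insert each entry of the permutation into P by Schensted row insertion, recording in Q the position of each new cell.

Insert 9: appended to row 1. P = [[9]].
Insert 1: 1 bumps 9 from row 1; 9 starts row 2. P = [[1], [9]].
Insert 2: appended to row 1. P = [[1, 2], [9]].
Insert 3: appended to row 1. P = [[1, 2, 3], [9]].
Insert 10: appended to row 1. P = [[1, 2, 3, 10], [9]].
Insert 4: 4 bumps 10 from row 1; 10 appends to row 2. P = [[1, 2, 3, 4], [9, 10]].
Insert 7: appended to row 1. P = [[1, 2, 3, 4, 7], [9, 10]].
Insert 6: 6 bumps 7 from row 1; 7 bumps 9 from row 2; 9 starts row 3. P = [[1, 2, 3, 4, 6], [7, 10], [9]].
Insert 5: 5 bumps 6 from row 1; 6 bumps 7 from row 2; 7 bumps 9 from row 3; 9 starts row 4. P = [[1, 2, 3, 4, 5], [6, 10], [7], [9]].
Insert 8: appended to row 1. P = [[1, 2, 3, 4, 5, 8], [6, 10], [7], [9]].

So P = [[1, 2, 3, 4, 5, 8], [6, 10], [7], [9]], Q = [[1, 3, 4, 5, 7, 10], [2, 6], [8], [9]].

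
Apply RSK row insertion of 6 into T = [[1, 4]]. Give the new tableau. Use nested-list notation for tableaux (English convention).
[[1, 4, 6]]

6 is larger than every entry of row 1, so it is appended to row 1. The new tableau is [[1, 4, 6]].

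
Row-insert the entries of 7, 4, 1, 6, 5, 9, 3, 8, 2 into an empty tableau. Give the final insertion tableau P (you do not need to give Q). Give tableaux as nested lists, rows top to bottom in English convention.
Insert 7: appended to row 1. P = [[7]].
Insert 4: 4 bumps 7 from row 1; 7 starts row 2. P = [[4], [7]].
Insert 1: 1 bumps 4 from row 1; 4 bumps 7 from row 2; 7 starts row 3. P = [[1], [4], [7]].
Insert 6: appended to row 1. P = [[1, 6], [4], [7]].
Insert 5: 5 bumps 6 from row 1; 6 appends to row 2. P = [[1, 5], [4, 6], [7]].
Insert 9: appended to row 1. P = [[1, 5, 9], [4, 6], [7]].
Insert 3: 3 bumps 5 from row 1; 5 bumps 6 from row 2; 6 bumps 7 from row 3; 7 starts row 4. P = [[1, 3, 9], [4, 5], [6], [7]].
Insert 8: 8 bumps 9 from row 1; 9 appends to row 2. P = [[1, 3, 8], [4, 5, 9], [6], [7]].
Insert 2: 2 bumps 3 from row 1; 3 bumps 4 from row 2; 4 bumps 6 from row 3; 6 bumps 7 from row 4; 7 starts row 5. P = [[1, 2, 8], [3, 5, 9], [4], [6], [7]].

So P = [[1, 2, 8], [3, 5, 9], [4], [6], [7]].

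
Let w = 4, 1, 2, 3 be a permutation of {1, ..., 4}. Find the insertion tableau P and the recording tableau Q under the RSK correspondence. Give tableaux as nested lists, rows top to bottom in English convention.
P = [[1, 2, 3], [4]], Q = [[1, 3, 4], [2]]

Insert each entry of the permutation into P by Schensted row insertion, recording in Q the position of each new cell.

Insert 4: appended to row 1. P = [[4]].
Insert 1: 1 bumps 4 from row 1; 4 starts row 2. P = [[1], [4]].
Insert 2: appended to row 1. P = [[1, 2], [4]].
Insert 3: appended to row 1. P = [[1, 2, 3], [4]].

So P = [[1, 2, 3], [4]], Q = [[1, 3, 4], [2]].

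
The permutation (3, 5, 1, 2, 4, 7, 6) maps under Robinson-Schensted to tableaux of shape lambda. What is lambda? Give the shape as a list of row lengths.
RSK row insertion gives P = [[1, 2, 4, 6], [3, 5, 7]], which has shape [4, 3].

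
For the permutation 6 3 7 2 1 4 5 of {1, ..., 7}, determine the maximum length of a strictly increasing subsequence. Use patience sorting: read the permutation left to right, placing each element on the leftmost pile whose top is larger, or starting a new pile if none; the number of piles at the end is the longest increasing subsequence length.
6: new pile. tops = [6]
3: onto pile 1 (replacing 6). tops = [3]
7: new pile. tops = [3, 7]
2: onto pile 1 (replacing 3). tops = [2, 7]
1: onto pile 1 (replacing 2). tops = [1, 7]
4: onto pile 2 (replacing 7). tops = [1, 4]
5: new pile. tops = [1, 4, 5]

3 piles, so the longest increasing subsequence has length 3.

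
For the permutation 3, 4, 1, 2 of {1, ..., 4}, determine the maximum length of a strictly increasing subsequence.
2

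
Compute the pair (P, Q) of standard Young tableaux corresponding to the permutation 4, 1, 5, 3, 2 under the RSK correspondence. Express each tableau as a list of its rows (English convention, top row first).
Insert each entry of the permutation into P by Schensted row insertion, recording in Q the position of each new cell.

After inserting 4: P = [[4]].
After inserting 1: P = [[1], [4]].
After inserting 5: P = [[1, 5], [4]].
After inserting 3: P = [[1, 3], [4, 5]].
After inserting 2: P = [[1, 2], [3, 5], [4]].

So P = [[1, 2], [3, 5], [4]], Q = [[1, 3], [2, 4], [5]].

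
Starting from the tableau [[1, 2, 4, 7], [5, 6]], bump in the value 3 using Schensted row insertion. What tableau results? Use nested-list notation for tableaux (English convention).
In row 1, 3 replaces 4 (the leftmost entry greater than 3); 4 is bumped to row 2. In row 2, 4 replaces 5 (the leftmost entry greater than 4); 5 is bumped to row 3. 5 starts a new row 3. The new tableau is [[1, 2, 3, 7], [4, 6], [5]].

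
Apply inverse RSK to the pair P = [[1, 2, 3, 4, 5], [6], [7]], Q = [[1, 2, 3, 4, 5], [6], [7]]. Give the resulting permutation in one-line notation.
Reverse the RSK construction: for i from n down to 1, find the cell of Q containing i, remove the entry at that cell from P, and reverse-bump it up through P; the value ejected from row 1 is w(i).

Step i=7: Q has 7 at row 3, column 1; remove 7 from row 3 of P and reverse-bump: 7 enters row 2 and ejects 6; 6 enters row 1 and ejects 5. So w(7) = 5. P is now [[1, 2, 3, 4, 6], [7]].
Step i=6: Q has 6 at row 2, column 1; remove 7 from row 2 of P and reverse-bump: 7 enters row 1 and ejects 6. So w(6) = 6. P is now [[1, 2, 3, 4, 7]].
Step i=5: Q has 5 at row 1, column 5; remove that cell from P, ejecting 7. So w(5) = 7. P is now [[1, 2, 3, 4]].
Step i=4: Q has 4 at row 1, column 4; remove that cell from P, ejecting 4. So w(4) = 4. P is now [[1, 2, 3]].
Step i=3: Q has 3 at row 1, column 3; remove that cell from P, ejecting 3. So w(3) = 3. P is now [[1, 2]].
Step i=2: Q has 2 at row 1, column 2; remove that cell from P, ejecting 2. So w(2) = 2. P is now [[1]].
Step i=1: Q has 1 at row 1, column 1; remove that cell from P, ejecting 1. So w(1) = 1. P is now [].

So w = 1 2 3 4 7 6 5.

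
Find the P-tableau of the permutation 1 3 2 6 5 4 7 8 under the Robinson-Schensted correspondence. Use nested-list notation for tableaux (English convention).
P = [[1, 2, 4, 7, 8], [3, 5], [6]]

After inserting 1: P = [[1]].
After inserting 3: P = [[1, 3]].
After inserting 2: P = [[1, 2], [3]].
After inserting 6: P = [[1, 2, 6], [3]].
After inserting 5: P = [[1, 2, 5], [3, 6]].
After inserting 4: P = [[1, 2, 4], [3, 5], [6]].
After inserting 7: P = [[1, 2, 4, 7], [3, 5], [6]].
After inserting 8: P = [[1, 2, 4, 7, 8], [3, 5], [6]].

So P = [[1, 2, 4, 7, 8], [3, 5], [6]].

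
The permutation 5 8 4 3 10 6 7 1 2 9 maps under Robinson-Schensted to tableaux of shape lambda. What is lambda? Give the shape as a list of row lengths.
Row-insert each entry into an empty tableau.

After inserting 5: P = [[5]].
After inserting 8: P = [[5, 8]].
After inserting 4: P = [[4, 8], [5]].
After inserting 3: P = [[3, 8], [4], [5]].
After inserting 10: P = [[3, 8, 10], [4], [5]].
After inserting 6: P = [[3, 6, 10], [4, 8], [5]].
After inserting 7: P = [[3, 6, 7], [4, 8, 10], [5]].
After inserting 1: P = [[1, 6, 7], [3, 8, 10], [4], [5]].
After inserting 2: P = [[1, 2, 7], [3, 6, 10], [4, 8], [5]].
After inserting 9: P = [[1, 2, 7, 9], [3, 6, 10], [4, 8], [5]].

The final insertion tableau P = [[1, 2, 7, 9], [3, 6, 10], [4, 8], [5]] has shape [4, 3, 2, 1].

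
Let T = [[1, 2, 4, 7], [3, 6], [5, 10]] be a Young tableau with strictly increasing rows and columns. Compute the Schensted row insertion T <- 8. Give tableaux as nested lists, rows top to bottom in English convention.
8 is larger than every entry of row 1, so it is appended to row 1. The new tableau is [[1, 2, 4, 7, 8], [3, 6], [5, 10]].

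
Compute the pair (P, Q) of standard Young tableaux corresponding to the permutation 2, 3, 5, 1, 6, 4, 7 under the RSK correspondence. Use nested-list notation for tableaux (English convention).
P = [[1, 3, 4, 6, 7], [2, 5]], Q = [[1, 2, 3, 5, 7], [4, 6]]

Insert each entry of the permutation into P by Schensted row insertion, recording in Q the position of each new cell.

Insert 2: appended to row 1. P = [[2]].
Insert 3: appended to row 1. P = [[2, 3]].
Insert 5: appended to row 1. P = [[2, 3, 5]].
Insert 1: 1 bumps 2 from row 1; 2 starts row 2. P = [[1, 3, 5], [2]].
Insert 6: appended to row 1. P = [[1, 3, 5, 6], [2]].
Insert 4: 4 bumps 5 from row 1; 5 appends to row 2. P = [[1, 3, 4, 6], [2, 5]].
Insert 7: appended to row 1. P = [[1, 3, 4, 6, 7], [2, 5]].

So P = [[1, 3, 4, 6, 7], [2, 5]], Q = [[1, 2, 3, 5, 7], [4, 6]].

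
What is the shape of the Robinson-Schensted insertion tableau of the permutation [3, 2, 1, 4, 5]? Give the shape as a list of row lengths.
[3, 1, 1]

Row-insert each entry into an empty tableau.

After inserting 3: P = [[3]].
After inserting 2: P = [[2], [3]].
After inserting 1: P = [[1], [2], [3]].
After inserting 4: P = [[1, 4], [2], [3]].
After inserting 5: P = [[1, 4, 5], [2], [3]].

The final insertion tableau P = [[1, 4, 5], [2], [3]] has shape [3, 1, 1].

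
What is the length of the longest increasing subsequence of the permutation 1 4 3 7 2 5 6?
4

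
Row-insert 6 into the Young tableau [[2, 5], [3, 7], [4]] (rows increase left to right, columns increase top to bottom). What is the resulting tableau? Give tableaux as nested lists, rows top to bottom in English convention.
6 is larger than every entry of row 1, so it is appended to row 1. The new tableau is [[2, 5, 6], [3, 7], [4]].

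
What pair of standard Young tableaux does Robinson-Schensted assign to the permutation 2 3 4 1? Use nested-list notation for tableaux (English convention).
P = [[1, 3, 4], [2]], Q = [[1, 2, 3], [4]]

Insert each entry of the permutation into P by Schensted row insertion, recording in Q the position of each new cell.

Insert 2: appended to row 1. P = [[2]].
Insert 3: appended to row 1. P = [[2, 3]].
Insert 4: appended to row 1. P = [[2, 3, 4]].
Insert 1: 1 bumps 2 from row 1; 2 starts row 2. P = [[1, 3, 4], [2]].

So P = [[1, 3, 4], [2]], Q = [[1, 2, 3], [4]].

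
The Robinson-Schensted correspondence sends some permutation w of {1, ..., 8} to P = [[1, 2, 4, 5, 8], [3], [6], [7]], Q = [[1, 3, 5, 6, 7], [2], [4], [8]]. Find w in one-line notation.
7 1 6 3 4 5 8 2

Reverse the RSK construction: for i from n down to 1, find the cell of Q containing i, remove the entry at that cell from P, and reverse-bump it up through P; the value ejected from row 1 is w(i).

Step i=8: Q has 8 at row 4, column 1; remove 7 from row 4 of P and reverse-bump: 7 enters row 3 and ejects 6; 6 enters row 2 and ejects 3; 3 enters row 1 and ejects 2. So w(8) = 2. P is now [[1, 3, 4, 5, 8], [6], [7]].
Step i=7: Q has 7 at row 1, column 5; remove that cell from P, ejecting 8. So w(7) = 8. P is now [[1, 3, 4, 5], [6], [7]].
Step i=6: Q has 6 at row 1, column 4; remove that cell from P, ejecting 5. So w(6) = 5. P is now [[1, 3, 4], [6], [7]].
Step i=5: Q has 5 at row 1, column 3; remove that cell from P, ejecting 4. So w(5) = 4. P is now [[1, 3], [6], [7]].
Step i=4: Q has 4 at row 3, column 1; remove 7 from row 3 of P and reverse-bump: 7 enters row 2 and ejects 6; 6 enters row 1 and ejects 3. So w(4) = 3. P is now [[1, 6], [7]].
Step i=3: Q has 3 at row 1, column 2; remove that cell from P, ejecting 6. So w(3) = 6. P is now [[1], [7]].
Step i=2: Q has 2 at row 2, column 1; remove 7 from row 2 of P and reverse-bump: 7 enters row 1 and ejects 1. So w(2) = 1. P is now [[7]].
Step i=1: Q has 1 at row 1, column 1; remove that cell from P, ejecting 7. So w(1) = 7. P is now [].

So w = 7 1 6 3 4 5 8 2.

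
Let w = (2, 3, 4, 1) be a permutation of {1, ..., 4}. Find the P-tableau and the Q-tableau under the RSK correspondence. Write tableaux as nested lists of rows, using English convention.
P = [[1, 3, 4], [2]], Q = [[1, 2, 3], [4]]

Insert each entry of the permutation into P by Schensted row insertion, recording in Q the position of each new cell.

After inserting 2: P = [[2]].
After inserting 3: P = [[2, 3]].
After inserting 4: P = [[2, 3, 4]].
After inserting 1: P = [[1, 3, 4], [2]].

So P = [[1, 3, 4], [2]], Q = [[1, 2, 3], [4]].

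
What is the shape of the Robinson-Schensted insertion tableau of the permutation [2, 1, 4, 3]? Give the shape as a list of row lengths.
RSK row insertion gives P = [[1, 3], [2, 4]], which has shape [2, 2].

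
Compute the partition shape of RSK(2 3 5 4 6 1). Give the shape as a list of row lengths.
[4, 1, 1]

Row-insert each entry into an empty tableau.

After inserting 2: P = [[2]].
After inserting 3: P = [[2, 3]].
After inserting 5: P = [[2, 3, 5]].
After inserting 4: P = [[2, 3, 4], [5]].
After inserting 6: P = [[2, 3, 4, 6], [5]].
After inserting 1: P = [[1, 3, 4, 6], [2], [5]].

The final insertion tableau P = [[1, 3, 4, 6], [2], [5]] has shape [4, 1, 1].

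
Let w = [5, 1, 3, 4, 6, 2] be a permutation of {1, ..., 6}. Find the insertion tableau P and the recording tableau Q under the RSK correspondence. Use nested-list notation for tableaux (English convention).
P = [[1, 2, 4, 6], [3], [5]], Q = [[1, 3, 4, 5], [2], [6]]

Insert each entry of the permutation into P by Schensted row insertion, recording in Q the position of each new cell.

Insert 5: appended to row 1. P = [[5]], Q = [[1]].
Insert 1: 1 bumps 5 from row 1; 5 starts row 2. P = [[1], [5]], Q = [[1], [2]].
Insert 3: appended to row 1. P = [[1, 3], [5]], Q = [[1, 3], [2]].
Insert 4: appended to row 1. P = [[1, 3, 4], [5]], Q = [[1, 3, 4], [2]].
Insert 6: appended to row 1. P = [[1, 3, 4, 6], [5]], Q = [[1, 3, 4, 5], [2]].
Insert 2: 2 bumps 3 from row 1; 3 bumps 5 from row 2; 5 starts row 3. P = [[1, 2, 4, 6], [3], [5]], Q = [[1, 3, 4, 5], [2], [6]].

So P = [[1, 2, 4, 6], [3], [5]], Q = [[1, 3, 4, 5], [2], [6]].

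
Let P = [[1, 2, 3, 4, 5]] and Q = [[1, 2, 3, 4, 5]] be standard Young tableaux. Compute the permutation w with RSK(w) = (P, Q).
1 2 3 4 5

Reverse the RSK construction: for i from n down to 1, find the cell of Q containing i, remove the entry at that cell from P, and reverse-bump it up through P; the value ejected from row 1 is w(i).

Step i=5: Q has 5 at row 1, column 5; remove that cell from P, ejecting 5. So w(5) = 5. P is now [[1, 2, 3, 4]].
Step i=4: Q has 4 at row 1, column 4; remove that cell from P, ejecting 4. So w(4) = 4. P is now [[1, 2, 3]].
Step i=3: Q has 3 at row 1, column 3; remove that cell from P, ejecting 3. So w(3) = 3. P is now [[1, 2]].
Step i=2: Q has 2 at row 1, column 2; remove that cell from P, ejecting 2. So w(2) = 2. P is now [[1]].
Step i=1: Q has 1 at row 1, column 1; remove that cell from P, ejecting 1. So w(1) = 1. P is now [].

So w = 1 2 3 4 5.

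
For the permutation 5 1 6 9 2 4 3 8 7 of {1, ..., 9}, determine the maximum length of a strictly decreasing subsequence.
3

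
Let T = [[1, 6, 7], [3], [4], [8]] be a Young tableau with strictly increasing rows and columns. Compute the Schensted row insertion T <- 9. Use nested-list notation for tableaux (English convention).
9 is larger than every entry of row 1, so it is appended to row 1. The new tableau is [[1, 6, 7, 9], [3], [4], [8]].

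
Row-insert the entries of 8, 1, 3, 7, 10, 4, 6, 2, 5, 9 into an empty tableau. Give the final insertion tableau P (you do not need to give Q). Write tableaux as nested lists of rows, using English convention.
Insert 8: appended to row 1. P = [[8]].
Insert 1: 1 bumps 8 from row 1; 8 starts row 2. P = [[1], [8]].
Insert 3: appended to row 1. P = [[1, 3], [8]].
Insert 7: appended to row 1. P = [[1, 3, 7], [8]].
Insert 10: appended to row 1. P = [[1, 3, 7, 10], [8]].
Insert 4: 4 bumps 7 from row 1; 7 bumps 8 from row 2; 8 starts row 3. P = [[1, 3, 4, 10], [7], [8]].
Insert 6: 6 bumps 10 from row 1; 10 appends to row 2. P = [[1, 3, 4, 6], [7, 10], [8]].
Insert 2: 2 bumps 3 from row 1; 3 bumps 7 from row 2; 7 bumps 8 from row 3; 8 starts row 4. P = [[1, 2, 4, 6], [3, 10], [7], [8]].
Insert 5: 5 bumps 6 from row 1; 6 bumps 10 from row 2; 10 appends to row 3. P = [[1, 2, 4, 5], [3, 6], [7, 10], [8]].
Insert 9: appended to row 1. P = [[1, 2, 4, 5, 9], [3, 6], [7, 10], [8]].

So P = [[1, 2, 4, 5, 9], [3, 6], [7, 10], [8]].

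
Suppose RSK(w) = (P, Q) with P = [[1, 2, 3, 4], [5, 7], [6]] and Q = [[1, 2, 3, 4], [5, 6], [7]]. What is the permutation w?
1 2 6 7 3 5 4

Reverse the RSK construction: for i from n down to 1, find the cell of Q containing i, remove the entry at that cell from P, and reverse-bump it up through P; the value ejected from row 1 is w(i).

Step i=7: Q has 7 at row 3, column 1; remove 6 from row 3 of P and reverse-bump: 6 enters row 2 and ejects 5; 5 enters row 1 and ejects 4. So w(7) = 4. P is now [[1, 2, 3, 5], [6, 7]].
Step i=6: Q has 6 at row 2, column 2; remove 7 from row 2 of P and reverse-bump: 7 enters row 1 and ejects 5. So w(6) = 5. P is now [[1, 2, 3, 7], [6]].
Step i=5: Q has 5 at row 2, column 1; remove 6 from row 2 of P and reverse-bump: 6 enters row 1 and ejects 3. So w(5) = 3. P is now [[1, 2, 6, 7]].
Step i=4: Q has 4 at row 1, column 4; remove that cell from P, ejecting 7. So w(4) = 7. P is now [[1, 2, 6]].
Step i=3: Q has 3 at row 1, column 3; remove that cell from P, ejecting 6. So w(3) = 6. P is now [[1, 2]].
Step i=2: Q has 2 at row 1, column 2; remove that cell from P, ejecting 2. So w(2) = 2. P is now [[1]].
Step i=1: Q has 1 at row 1, column 1; remove that cell from P, ejecting 1. So w(1) = 1. P is now [].

So w = 1 2 6 7 3 5 4.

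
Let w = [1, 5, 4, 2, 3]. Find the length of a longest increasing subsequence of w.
3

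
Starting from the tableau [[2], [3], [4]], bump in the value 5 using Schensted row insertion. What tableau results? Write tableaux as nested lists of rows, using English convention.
[[2, 5], [3], [4]]

5 is larger than every entry of row 1, so it is appended to row 1. The new tableau is [[2, 5], [3], [4]].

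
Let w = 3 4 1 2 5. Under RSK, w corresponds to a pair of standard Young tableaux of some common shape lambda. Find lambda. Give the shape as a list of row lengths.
[3, 2]

Row-insert each entry into an empty tableau.

After inserting 3: P = [[3]].
After inserting 4: P = [[3, 4]].
After inserting 1: P = [[1, 4], [3]].
After inserting 2: P = [[1, 2], [3, 4]].
After inserting 5: P = [[1, 2, 5], [3, 4]].

The final insertion tableau P = [[1, 2, 5], [3, 4]] has shape [3, 2].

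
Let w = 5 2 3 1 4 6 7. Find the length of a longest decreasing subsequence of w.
3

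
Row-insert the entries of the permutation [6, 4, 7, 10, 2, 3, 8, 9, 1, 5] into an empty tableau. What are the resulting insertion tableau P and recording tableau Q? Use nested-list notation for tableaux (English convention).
Insert each entry of the permutation into P by Schensted row insertion, recording in Q the position of each new cell.

Insert 6: appended to row 1. P = [[6]].
Insert 4: 4 bumps 6 from row 1; 6 starts row 2. P = [[4], [6]].
Insert 7: appended to row 1. P = [[4, 7], [6]].
Insert 10: appended to row 1. P = [[4, 7, 10], [6]].
Insert 2: 2 bumps 4 from row 1; 4 bumps 6 from row 2; 6 starts row 3. P = [[2, 7, 10], [4], [6]].
Insert 3: 3 bumps 7 from row 1; 7 appends to row 2. P = [[2, 3, 10], [4, 7], [6]].
Insert 8: 8 bumps 10 from row 1; 10 appends to row 2. P = [[2, 3, 8], [4, 7, 10], [6]].
Insert 9: appended to row 1. P = [[2, 3, 8, 9], [4, 7, 10], [6]].
Insert 1: 1 bumps 2 from row 1; 2 bumps 4 from row 2; 4 bumps 6 from row 3; 6 starts row 4. P = [[1, 3, 8, 9], [2, 7, 10], [4], [6]].
Insert 5: 5 bumps 8 from row 1; 8 bumps 10 from row 2; 10 appends to row 3. P = [[1, 3, 5, 9], [2, 7, 8], [4, 10], [6]].

So P = [[1, 3, 5, 9], [2, 7, 8], [4, 10], [6]], Q = [[1, 3, 4, 8], [2, 6, 7], [5, 10], [9]].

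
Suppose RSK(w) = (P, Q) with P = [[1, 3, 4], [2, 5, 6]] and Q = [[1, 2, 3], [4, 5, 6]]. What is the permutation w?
2 5 6 1 3 4

Reverse the RSK construction: for i from n down to 1, find the cell of Q containing i, remove the entry at that cell from P, and reverse-bump it up through P; the value ejected from row 1 is w(i).

Step i=6: Q has 6 at row 2, column 3; remove 6 from row 2 of P and reverse-bump: 6 enters row 1 and ejects 4. So w(6) = 4. P is now [[1, 3, 6], [2, 5]].
Step i=5: Q has 5 at row 2, column 2; remove 5 from row 2 of P and reverse-bump: 5 enters row 1 and ejects 3. So w(5) = 3. P is now [[1, 5, 6], [2]].
Step i=4: Q has 4 at row 2, column 1; remove 2 from row 2 of P and reverse-bump: 2 enters row 1 and ejects 1. So w(4) = 1. P is now [[2, 5, 6]].
Step i=3: Q has 3 at row 1, column 3; remove that cell from P, ejecting 6. So w(3) = 6. P is now [[2, 5]].
Step i=2: Q has 2 at row 1, column 2; remove that cell from P, ejecting 5. So w(2) = 5. P is now [[2]].
Step i=1: Q has 1 at row 1, column 1; remove that cell from P, ejecting 2. So w(1) = 2. P is now [].

So w = 2 5 6 1 3 4.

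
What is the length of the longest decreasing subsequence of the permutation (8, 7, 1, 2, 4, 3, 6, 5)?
4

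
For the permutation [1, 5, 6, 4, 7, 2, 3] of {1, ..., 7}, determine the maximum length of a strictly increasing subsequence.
4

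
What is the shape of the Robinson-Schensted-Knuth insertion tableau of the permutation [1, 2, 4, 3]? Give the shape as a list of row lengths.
[3, 1]

Row-insert each entry into an empty tableau.

After inserting 1: P = [[1]].
After inserting 2: P = [[1, 2]].
After inserting 4: P = [[1, 2, 4]].
After inserting 3: P = [[1, 2, 3], [4]].

The final insertion tableau P = [[1, 2, 3], [4]] has shape [3, 1].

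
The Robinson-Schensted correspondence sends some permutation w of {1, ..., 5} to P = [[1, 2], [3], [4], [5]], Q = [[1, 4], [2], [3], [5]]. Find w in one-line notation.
Reverse RSK: for i = n, n-1, ..., 1, locate i in Q, remove the corresponding corner cell from P, and reverse-bump its entry up through P; the value ejected from row 1 is w(i).

So w = 5 4 1 3 2.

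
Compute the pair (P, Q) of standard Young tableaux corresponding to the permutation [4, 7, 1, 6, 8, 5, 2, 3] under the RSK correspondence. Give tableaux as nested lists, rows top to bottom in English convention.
P = [[1, 2, 3], [4, 5, 8], [6], [7]], Q = [[1, 2, 5], [3, 4, 8], [6], [7]]

Insert each entry of the permutation into P by Schensted row insertion, recording in Q the position of each new cell.

After inserting 4: P = [[4]].
After inserting 7: P = [[4, 7]].
After inserting 1: P = [[1, 7], [4]].
After inserting 6: P = [[1, 6], [4, 7]].
After inserting 8: P = [[1, 6, 8], [4, 7]].
After inserting 5: P = [[1, 5, 8], [4, 6], [7]].
After inserting 2: P = [[1, 2, 8], [4, 5], [6], [7]].
After inserting 3: P = [[1, 2, 3], [4, 5, 8], [6], [7]].

So P = [[1, 2, 3], [4, 5, 8], [6], [7]], Q = [[1, 2, 5], [3, 4, 8], [6], [7]].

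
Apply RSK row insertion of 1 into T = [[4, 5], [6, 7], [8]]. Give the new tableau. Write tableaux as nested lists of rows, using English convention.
[[1, 5], [4, 7], [6], [8]]

In row 1, 1 replaces 4 (the leftmost entry greater than 1); 4 is bumped to row 2. In row 2, 4 replaces 6 (the leftmost entry greater than 4); 6 is bumped to row 3. In row 3, 6 replaces 8 (the leftmost entry greater than 6); 8 is bumped to row 4. 8 starts a new row 4. The new tableau is [[1, 5], [4, 7], [6], [8]].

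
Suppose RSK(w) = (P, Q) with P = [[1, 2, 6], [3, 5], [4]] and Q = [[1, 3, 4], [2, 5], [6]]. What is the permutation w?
Reverse the RSK construction: for i from n down to 1, find the cell of Q containing i, remove the entry at that cell from P, and reverse-bump it up through P; the value ejected from row 1 is w(i).

Step i=6: Q has 6 at row 3, column 1; remove 4 from row 3 of P and reverse-bump: 4 enters row 2 and ejects 3; 3 enters row 1 and ejects 2. So w(6) = 2. P is now [[1, 3, 6], [4, 5]].
Step i=5: Q has 5 at row 2, column 2; remove 5 from row 2 of P and reverse-bump: 5 enters row 1 and ejects 3. So w(5) = 3. P is now [[1, 5, 6], [4]].
Step i=4: Q has 4 at row 1, column 3; remove that cell from P, ejecting 6. So w(4) = 6. P is now [[1, 5], [4]].
Step i=3: Q has 3 at row 1, column 2; remove that cell from P, ejecting 5. So w(3) = 5. P is now [[1], [4]].
Step i=2: Q has 2 at row 2, column 1; remove 4 from row 2 of P and reverse-bump: 4 enters row 1 and ejects 1. So w(2) = 1. P is now [[4]].
Step i=1: Q has 1 at row 1, column 1; remove that cell from P, ejecting 4. So w(1) = 4. P is now [].

So w = 4 1 5 6 3 2.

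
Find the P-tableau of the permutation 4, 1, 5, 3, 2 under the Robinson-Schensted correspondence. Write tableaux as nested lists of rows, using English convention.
Insert 4: appended to row 1. P = [[4]].
Insert 1: 1 bumps 4 from row 1; 4 starts row 2. P = [[1], [4]].
Insert 5: appended to row 1. P = [[1, 5], [4]].
Insert 3: 3 bumps 5 from row 1; 5 appends to row 2. P = [[1, 3], [4, 5]].
Insert 2: 2 bumps 3 from row 1; 3 bumps 4 from row 2; 4 starts row 3. P = [[1, 2], [3, 5], [4]].

So P = [[1, 2], [3, 5], [4]].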